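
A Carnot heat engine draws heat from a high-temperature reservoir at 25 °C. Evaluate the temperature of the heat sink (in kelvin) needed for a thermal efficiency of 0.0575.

T_C ≈ 281 K

T_H = 25 °C → 25 + 273.15 = 298.15 K.
From η = 1 − T_C/T_H, T_C = T_H·(1 − η) = 298.15 × (1 − 0.0575) = 281 K.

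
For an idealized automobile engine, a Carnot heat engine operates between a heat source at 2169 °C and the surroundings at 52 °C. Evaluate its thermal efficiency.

T_H = 2169 °C → 2169 + 273.15 = 2442.15 K.
T_C = 52 °C → 52 + 273.15 = 325.15 K.
Since the cycle is reversible, η = 1 − T_C/T_H = 1 − 325.15/2442.15 = 0.867.

η ≈ 0.867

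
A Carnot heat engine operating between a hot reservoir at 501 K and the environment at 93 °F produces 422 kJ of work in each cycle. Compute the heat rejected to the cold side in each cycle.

Q_C ≈ 668 kJ

T_C = 93 °F → (93 − 32) × 5/9 = 33.89 °C = 307.04 K.
For a reversible engine, η = 1 − T_C/T_H = 1 − 307.04/501.00 = 0.3871.
Since Q_C/Q_H = T_C/T_H and Q_H = W/η, Q_C = W·T_C/(T_H − T_C) = 422 × 307.04/193.96 = 668 kJ.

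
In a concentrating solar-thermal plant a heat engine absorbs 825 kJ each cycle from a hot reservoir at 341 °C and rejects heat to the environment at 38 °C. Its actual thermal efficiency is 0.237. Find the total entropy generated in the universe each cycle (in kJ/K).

T_H = 341 °C → 341 + 273.15 = 614.15 K.
T_C = 38 °C → 38 + 273.15 = 311.15 K.
W = η·Q_H = 0.237 × 825 = 195.5 kJ, so Q_C = Q_H − W = 629.5 kJ.
Entropy balance on the reservoirs: −Q_H/T_H = -1.343 kJ/K, +Q_C/T_C = 2.023 kJ/K.
ΔS_univ = −Q_H/T_H + Q_C/T_C = 0.680 kJ/K (> 0, since η = 0.237 < η_Carnot = 0.493).

ΔS_univ ≈ 0.680 kJ/K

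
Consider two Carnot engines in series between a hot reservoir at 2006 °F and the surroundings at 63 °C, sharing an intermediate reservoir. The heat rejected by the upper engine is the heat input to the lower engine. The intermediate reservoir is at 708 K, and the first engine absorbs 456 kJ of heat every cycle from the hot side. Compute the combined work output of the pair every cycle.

W_total ≈ 344.1 kJ

T_H = 2006 °F → (2006 − 32) × 5/9 = 1096.67 °C = 1369.82 K.
T_C = 63 °C → 63 + 273.15 = 336.15 K.
Two reversible stages in series are equivalent to a single Carnot engine between T_H and T_C, so η_total = 1 − T_C/T_H = 1 − 336.15/1369.82 = 0.7546.
W_total = η_total · Q_H = 0.7546 × 456 = 344.1 kJ.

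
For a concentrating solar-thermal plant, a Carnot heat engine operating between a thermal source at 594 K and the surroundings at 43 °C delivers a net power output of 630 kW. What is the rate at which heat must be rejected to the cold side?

Q̇_C ≈ 716.8 kW

T_C = 43 °C → 43 + 273.15 = 316.15 K.
The Carnot efficiency is η = 1 − T_C/T_H = 1 − 316.15/594.00 = 0.4678.
Since Q_C/Q_H = T_C/T_H and Q_H = W/η, Q_C = W·T_C/(T_H − T_C) = 630 × 316.15/277.85 = 716.8 kW.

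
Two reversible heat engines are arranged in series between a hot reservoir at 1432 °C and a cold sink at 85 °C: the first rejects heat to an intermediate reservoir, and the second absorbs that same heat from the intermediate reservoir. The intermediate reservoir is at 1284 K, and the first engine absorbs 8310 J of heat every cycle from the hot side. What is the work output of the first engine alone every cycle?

W₁ ≈ 2050 J

T_H = 1432 °C → 1432 + 273.15 = 1705.15 K.
T_C = 85 °C → 85 + 273.15 = 358.15 K.
First-stage efficiency η₁ = 1 − T_m/T_H = 1 − 1284.00/1705.15 = 0.2470.
W₁ = η₁·Q_H = 0.2470 × 8310 = 2050 J.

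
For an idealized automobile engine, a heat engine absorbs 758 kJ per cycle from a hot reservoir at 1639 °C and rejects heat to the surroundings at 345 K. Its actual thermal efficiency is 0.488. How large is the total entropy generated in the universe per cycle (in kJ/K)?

T_H = 1639 °C → 1639 + 273.15 = 1912.15 K.
W = η·Q_H = 0.488 × 758 = 369.9 kJ, so Q_C = Q_H − W = 388.1 kJ.
Reservoir entropy changes: ΔS_H = −Q_H/T_H = −758/1912.15 = -0.3964 kJ/K and ΔS_C = +Q_C/T_C = 388.1/345.00 = 1.125 kJ/K.
ΔS_univ = −Q_H/T_H + Q_C/T_C = 0.7285 kJ/K (> 0, since η = 0.488 < η_Carnot = 0.820).

ΔS_univ ≈ 0.7285 kJ/K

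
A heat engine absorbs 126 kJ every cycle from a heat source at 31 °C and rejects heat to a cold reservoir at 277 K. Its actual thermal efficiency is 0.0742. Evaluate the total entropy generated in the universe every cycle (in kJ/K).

ΔS_univ ≈ 0.00685 kJ/K

T_H = 31 °C → 31 + 273.15 = 304.15 K.
W = η·Q_H = 0.0742 × 126 = 9.349 kJ, so Q_C = Q_H − W = 116.7 kJ.
Reservoir entropy changes: ΔS_H = −Q_H/T_H = −126/304.15 = -0.4143 kJ/K and ΔS_C = +Q_C/T_C = 116.7/277.00 = 0.4211 kJ/K.
ΔS_univ = −Q_H/T_H + Q_C/T_C = 0.00685 kJ/K (> 0, since η = 0.0742 < η_Carnot = 0.089).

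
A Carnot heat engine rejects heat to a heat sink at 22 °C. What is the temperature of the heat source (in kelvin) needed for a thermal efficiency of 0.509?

T_H ≈ 601 K

T_C = 22 °C → 22 + 273.15 = 295.15 K.
From η = 1 − T_C/T_H, solving for T_H gives T_H = T_C/(1 − η) = 295.15/(1 − 0.509) = 601 K.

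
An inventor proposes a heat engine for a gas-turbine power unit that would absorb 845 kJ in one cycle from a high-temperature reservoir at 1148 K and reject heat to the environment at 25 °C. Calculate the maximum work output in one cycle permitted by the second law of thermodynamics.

W_max ≈ 625.5 kJ

T_C = 25 °C → 25 + 273.15 = 298.15 K.
The upper bound on efficiency is η_max = 1 − T_C/T_H = 1 − 298.15/1148.00 = 0.7403.
W_max = η_max · Q_H = 0.7403 × 845 = 625.5 kJ.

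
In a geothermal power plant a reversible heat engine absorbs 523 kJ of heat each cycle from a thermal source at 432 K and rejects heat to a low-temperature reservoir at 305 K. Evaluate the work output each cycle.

W ≈ 154 kJ

For a reversible engine, η = 1 − T_C/T_H = 1 − 305.00/432.00 = 0.2940.
W = η·Q_H = 0.2940 × 523 = 154 kJ.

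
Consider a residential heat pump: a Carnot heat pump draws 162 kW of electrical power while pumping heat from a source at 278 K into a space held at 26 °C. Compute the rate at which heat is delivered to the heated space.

Q̇_H ≈ 2291 kW

T_H = 26 °C → 26 + 273.15 = 299.15 K.
Reversible heating COP: COP_HP = T_H/(T_H − T_C) = 299.15/21.15 = 14.1442.
Q_H = COP_HP · W = 14.1442 × 162 = 2291 kW.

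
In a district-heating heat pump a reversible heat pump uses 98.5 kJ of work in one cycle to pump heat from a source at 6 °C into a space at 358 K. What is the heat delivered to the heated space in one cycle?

Q_H ≈ 447 kJ

T_C = 6 °C → 6 + 273.15 = 279.15 K.
Reversible heating COP: COP_HP = T_H/(T_H − T_C) = 358.00/78.85 = 4.5403.
Q_H = COP_HP · W = 4.5403 × 98.5 = 447 kJ.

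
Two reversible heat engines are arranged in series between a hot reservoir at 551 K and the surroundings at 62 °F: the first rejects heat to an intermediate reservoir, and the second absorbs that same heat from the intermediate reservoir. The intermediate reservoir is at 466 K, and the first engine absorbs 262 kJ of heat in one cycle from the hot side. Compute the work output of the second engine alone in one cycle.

T_C = 62 °F → (62 − 32) × 5/9 = 16.67 °C = 289.82 K.
Heat entering the second stage: Q_m = Q_H·(T_m/T_H) = 262 × 466.00/551.00 = 221.6 kJ.
Second-stage efficiency η₂ = 1 − T_C/T_m = 1 − 289.82/466.00 = 0.3781, so W₂ = η₂·Q_m = 83.78 kJ.

W₂ ≈ 83.78 kJ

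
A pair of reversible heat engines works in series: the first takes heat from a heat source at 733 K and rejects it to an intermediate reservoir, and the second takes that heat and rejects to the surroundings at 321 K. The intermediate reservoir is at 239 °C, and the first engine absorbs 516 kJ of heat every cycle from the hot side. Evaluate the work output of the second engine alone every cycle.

W₂ ≈ 135 kJ

T_m = 239 °C → 239 + 273.15 = 512.15 K.
Heat entering the second stage: Q_m = Q_H·(T_m/T_H) = 516 × 512.15/733.00 = 361 kJ.
Second-stage efficiency η₂ = 1 − T_C/T_m = 1 − 321.00/512.15 = 0.3732, so W₂ = η₂·Q_m = 135 kJ.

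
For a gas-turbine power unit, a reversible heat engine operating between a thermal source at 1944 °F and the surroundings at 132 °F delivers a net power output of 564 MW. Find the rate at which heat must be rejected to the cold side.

T_H = 1944 °F → (1944 − 32) × 5/9 = 1062.22 °C = 1335.37 K.
T_C = 132 °F → (132 − 32) × 5/9 = 55.56 °C = 328.71 K.
For a reversible engine, η = 1 − T_C/T_H = 1 − 328.71/1335.37 = 0.7538.
Since Q_C/Q_H = T_C/T_H and Q_H = W/η, Q_C = W·T_C/(T_H − T_C) = 564 × 328.71/1006.67 = 184 MW.

Q̇_C ≈ 184 MW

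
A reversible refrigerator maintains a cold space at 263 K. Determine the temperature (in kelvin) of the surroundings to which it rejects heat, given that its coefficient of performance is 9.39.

T_H ≈ 291.0 K

COP_R = T_C/(T_H − T_C) ⇒ T_H = T_C·(1 + 1/COP_R) = 263.00 × (1 + 1/9.39) = 291.0 K.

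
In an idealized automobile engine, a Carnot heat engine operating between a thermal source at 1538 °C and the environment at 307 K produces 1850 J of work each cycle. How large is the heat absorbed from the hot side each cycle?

Q_H ≈ 2230 J

T_H = 1538 °C → 1538 + 273.15 = 1811.15 K.
For a reversible engine, η = 1 − T_C/T_H = 1 − 307.00/1811.15 = 0.8305.
Q_H = W/η = 1850/0.8305 = 2230 J.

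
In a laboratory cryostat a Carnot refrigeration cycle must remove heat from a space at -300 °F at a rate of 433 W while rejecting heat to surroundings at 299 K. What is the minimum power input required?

T_C = -300 °F → (-300 − 32) × 5/9 = -184.44 °C = 88.71 K.
For a reversible refrigerator, COP_R = T_C/(T_H − T_C) = 88.71/210.29 = 0.4218.
W = Q_C/COP_R = 433/0.4218 = 1030 W.

Ẇ_in ≈ 1030 W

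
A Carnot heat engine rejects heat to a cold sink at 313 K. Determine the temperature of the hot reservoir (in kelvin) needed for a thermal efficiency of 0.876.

From η = 1 − T_C/T_H, solving for T_H gives T_H = T_C/(1 − η) = 313.00/(1 − 0.876) = 2520 K.

T_H ≈ 2520 K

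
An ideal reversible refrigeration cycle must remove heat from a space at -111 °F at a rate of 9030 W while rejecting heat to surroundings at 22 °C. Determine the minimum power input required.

T_H = 22 °C → 22 + 273.15 = 295.15 K.
T_C = -111 °F → (-111 − 32) × 5/9 = -79.44 °C = 193.71 K.
The reversible coefficient of performance is COP_R = T_C/(T_H − T_C) = 193.71/101.44 = 1.9095.
W = Q_C/COP_R = 9030/1.9095 = 4729 W.

Ẇ_in ≈ 4729 W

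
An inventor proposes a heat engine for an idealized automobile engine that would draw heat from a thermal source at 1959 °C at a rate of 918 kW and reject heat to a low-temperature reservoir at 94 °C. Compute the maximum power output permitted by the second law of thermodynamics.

T_H = 1959 °C → 1959 + 273.15 = 2232.15 K.
T_C = 94 °C → 94 + 273.15 = 367.15 K.
The upper bound on efficiency is η_max = 1 − T_C/T_H = 1 − 367.15/2232.15 = 0.8355.
W_max = η_max · Q_H = 0.8355 × 918 = 767 kW.

Ẇ_max ≈ 767 kW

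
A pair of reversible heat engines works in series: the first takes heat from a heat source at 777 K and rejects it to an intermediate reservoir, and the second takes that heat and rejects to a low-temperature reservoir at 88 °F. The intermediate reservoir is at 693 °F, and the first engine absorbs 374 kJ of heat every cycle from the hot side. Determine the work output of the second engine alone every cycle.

T_C = 88 °F → (88 − 32) × 5/9 = 31.11 °C = 304.26 K.
T_m = 693 °F → (693 − 32) × 5/9 = 367.22 °C = 640.37 K.
Heat entering the second stage: Q_m = Q_H·(T_m/T_H) = 374 × 640.37/777.00 = 308.2 kJ.
Second-stage efficiency η₂ = 1 − T_C/T_m = 1 − 304.26/640.37 = 0.5249, so W₂ = η₂·Q_m = 161.8 kJ.

W₂ ≈ 161.8 kJ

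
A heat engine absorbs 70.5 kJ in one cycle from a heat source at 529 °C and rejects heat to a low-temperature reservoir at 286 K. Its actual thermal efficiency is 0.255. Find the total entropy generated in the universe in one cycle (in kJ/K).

T_H = 529 °C → 529 + 273.15 = 802.15 K.
W = η·Q_H = 0.255 × 70.5 = 17.98 kJ, so Q_C = Q_H − W = 52.52 kJ.
The hot reservoir loses entropy Q_H/T_H = 70.5/802.15 = 0.08789 kJ/K; the cold reservoir gains Q_C/T_C = 52.52/286.00 = 0.1836 kJ/K.
ΔS_univ = −Q_H/T_H + Q_C/T_C = 0.0958 kJ/K (> 0, since η = 0.255 < η_Carnot = 0.643).

ΔS_univ ≈ 0.0958 kJ/K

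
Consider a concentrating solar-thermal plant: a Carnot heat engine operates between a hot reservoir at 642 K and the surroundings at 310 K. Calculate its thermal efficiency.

η ≈ 0.517

η_rev = 1 − T_C/T_H = 1 − 310.00/642.00 = 0.517.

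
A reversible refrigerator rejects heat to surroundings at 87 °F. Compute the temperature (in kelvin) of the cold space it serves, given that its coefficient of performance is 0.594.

T_C ≈ 113 K

T_H = 87 °F → (87 − 32) × 5/9 = 30.56 °C = 303.71 K.
COP_R = T_C/(T_H − T_C) ⇒ T_C = T_H·COP_R/(1 + COP_R) = 303.71 × 0.594/(1 + 0.594) = 113 K.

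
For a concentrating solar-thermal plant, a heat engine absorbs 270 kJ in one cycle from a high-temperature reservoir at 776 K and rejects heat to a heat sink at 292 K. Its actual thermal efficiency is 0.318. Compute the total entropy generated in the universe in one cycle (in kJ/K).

ΔS_univ ≈ 0.283 kJ/K

W = η·Q_H = 0.318 × 270 = 85.86 kJ, so Q_C = Q_H − W = 184.1 kJ.
Reservoir entropy changes: ΔS_H = −Q_H/T_H = −270/776.00 = -0.3479 kJ/K and ΔS_C = +Q_C/T_C = 184.1/292.00 = 0.6306 kJ/K.
ΔS_univ = −Q_H/T_H + Q_C/T_C = 0.283 kJ/K (> 0, since η = 0.318 < η_Carnot = 0.624).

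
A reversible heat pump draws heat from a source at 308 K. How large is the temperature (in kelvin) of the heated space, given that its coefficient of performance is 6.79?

COP_HP = T_H/(T_H − T_C) ⇒ T_H = T_C·COP_HP/(COP_HP − 1) = 308.00 × 6.79/(6.79 − 1) = 361 K.

T_H ≈ 361 K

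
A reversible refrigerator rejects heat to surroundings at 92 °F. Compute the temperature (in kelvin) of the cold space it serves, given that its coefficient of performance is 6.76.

T_C ≈ 267.0 K

T_H = 92 °F → (92 − 32) × 5/9 = 33.33 °C = 306.48 K.
COP_R = T_C/(T_H − T_C) ⇒ T_C = T_H·COP_R/(1 + COP_R) = 306.48 × 6.76/(1 + 6.76) = 267.0 K.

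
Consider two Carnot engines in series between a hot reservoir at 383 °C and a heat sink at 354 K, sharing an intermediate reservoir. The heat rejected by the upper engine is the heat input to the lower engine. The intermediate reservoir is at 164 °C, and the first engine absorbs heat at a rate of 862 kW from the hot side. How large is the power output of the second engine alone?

T_H = 383 °C → 383 + 273.15 = 656.15 K.
T_m = 164 °C → 164 + 273.15 = 437.15 K.
Heat entering the second stage: Q_m = Q_H·(T_m/T_H) = 862 × 437.15/656.15 = 574 kW.
Second-stage efficiency η₂ = 1 − T_C/T_m = 1 − 354.00/437.15 = 0.1902, so W₂ = η₂·Q_m = 109 kW.

Ẇ₂ ≈ 109 kW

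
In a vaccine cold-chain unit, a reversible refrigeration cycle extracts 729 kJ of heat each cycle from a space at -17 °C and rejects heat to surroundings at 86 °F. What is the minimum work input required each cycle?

T_H = 86 °F → (86 − 32) × 5/9 = 30.00 °C = 303.15 K.
T_C = -17 °C → -17 + 273.15 = 256.15 K.
The reversible coefficient of performance is COP_R = T_C/(T_H − T_C) = 256.15/47.00 = 5.4500.
W = Q_C/COP_R = 729/5.4500 = 134 kJ.

W_in ≈ 134 kJ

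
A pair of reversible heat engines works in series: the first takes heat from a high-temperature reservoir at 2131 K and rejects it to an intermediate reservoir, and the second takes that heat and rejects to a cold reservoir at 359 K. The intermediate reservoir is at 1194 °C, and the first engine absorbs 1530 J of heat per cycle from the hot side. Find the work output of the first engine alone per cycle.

W₁ ≈ 476.6 J

T_m = 1194 °C → 1194 + 273.15 = 1467.15 K.
First-stage efficiency η₁ = 1 − T_m/T_H = 1 − 1467.15/2131.00 = 0.3115.
W₁ = η₁·Q_H = 0.3115 × 1530 = 476.6 J.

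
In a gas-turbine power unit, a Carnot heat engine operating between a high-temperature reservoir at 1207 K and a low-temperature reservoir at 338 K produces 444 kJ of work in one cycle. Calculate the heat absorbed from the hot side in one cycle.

Since the cycle is reversible, η = 1 − T_C/T_H = 1 − 338.00/1207.00 = 0.7200.
Q_H = W/η = 444/0.7200 = 616.7 kJ.

Q_H ≈ 616.7 kJ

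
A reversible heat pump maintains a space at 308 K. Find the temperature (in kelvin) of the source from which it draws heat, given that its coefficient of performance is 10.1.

T_C ≈ 277.5 K

COP_HP = T_H/(T_H − T_C) ⇒ T_C = T_H·(COP_HP − 1)/COP_HP = 308.00 × (10.1 − 1)/10.1 = 277.5 K.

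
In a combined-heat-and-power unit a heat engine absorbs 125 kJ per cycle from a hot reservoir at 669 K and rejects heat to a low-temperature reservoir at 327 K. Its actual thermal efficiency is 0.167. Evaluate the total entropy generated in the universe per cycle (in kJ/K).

W = η·Q_H = 0.167 × 125 = 20.88 kJ, so Q_C = Q_H − W = 104.1 kJ.
Entropy balance on the reservoirs: −Q_H/T_H = -0.1868 kJ/K, +Q_C/T_C = 0.3184 kJ/K.
ΔS_univ = −Q_H/T_H + Q_C/T_C = 0.132 kJ/K (> 0, since η = 0.167 < η_Carnot = 0.511).

ΔS_univ ≈ 0.132 kJ/K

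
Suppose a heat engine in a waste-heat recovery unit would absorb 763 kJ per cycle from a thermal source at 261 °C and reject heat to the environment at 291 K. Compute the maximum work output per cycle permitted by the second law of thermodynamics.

W_max ≈ 347 kJ

T_H = 261 °C → 261 + 273.15 = 534.15 K.
By the Carnot theorem, η_max = 1 − T_C/T_H = 1 − 291.00/534.15 = 0.4552.
W_max = η_max · Q_H = 0.4552 × 763 = 347 kJ.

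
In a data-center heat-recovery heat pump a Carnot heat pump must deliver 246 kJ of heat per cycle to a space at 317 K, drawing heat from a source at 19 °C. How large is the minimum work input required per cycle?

W_in ≈ 19.28 kJ

T_C = 19 °C → 19 + 273.15 = 292.15 K.
Reversible heating COP: COP_HP = T_H/(T_H − T_C) = 317.00/24.85 = 12.7565.
W = Q_H/COP_HP = 246/12.7565 = 19.28 kJ.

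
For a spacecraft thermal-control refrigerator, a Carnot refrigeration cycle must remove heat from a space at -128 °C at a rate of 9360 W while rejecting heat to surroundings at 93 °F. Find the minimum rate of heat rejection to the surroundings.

Q̇_H ≈ 19800 W

T_H = 93 °F → (93 − 32) × 5/9 = 33.89 °C = 307.04 K.
T_C = -128 °C → -128 + 273.15 = 145.15 K.
For a reversible cycle Q_H/Q_C = T_H/T_C, so Q_H = Q_C·T_H/T_C = 9360 × 307.04/145.15 = 19800 W.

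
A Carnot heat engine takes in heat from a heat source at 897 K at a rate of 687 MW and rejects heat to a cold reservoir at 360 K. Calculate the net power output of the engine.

Ẇ ≈ 411 MW

For a reversible engine, η = 1 − T_C/T_H = 1 − 360.00/897.00 = 0.5987.
W = η·Q_H = 0.5987 × 687 = 411 MW.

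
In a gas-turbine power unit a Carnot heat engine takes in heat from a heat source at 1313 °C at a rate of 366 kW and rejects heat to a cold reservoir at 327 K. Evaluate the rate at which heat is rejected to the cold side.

T_H = 1313 °C → 1313 + 273.15 = 1586.15 K.
Since the cycle is reversible, η = 1 − T_C/T_H = 1 − 327.00/1586.15 = 0.7938.
For a reversible cycle Q_C/Q_H = T_C/T_H, so Q_C = 366 × 327.00/1586.15 = 75.5 kW.

Q̇_C ≈ 75.5 kW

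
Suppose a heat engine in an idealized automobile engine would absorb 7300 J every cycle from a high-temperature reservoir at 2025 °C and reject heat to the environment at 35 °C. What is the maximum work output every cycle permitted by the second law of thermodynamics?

W_max ≈ 6320 J

T_H = 2025 °C → 2025 + 273.15 = 2298.15 K.
T_C = 35 °C → 35 + 273.15 = 308.15 K.
By the Carnot theorem, η_max = 1 − T_C/T_H = 1 − 308.15/2298.15 = 0.8659.
W_max = η_max · Q_H = 0.8659 × 7300 = 6320 J.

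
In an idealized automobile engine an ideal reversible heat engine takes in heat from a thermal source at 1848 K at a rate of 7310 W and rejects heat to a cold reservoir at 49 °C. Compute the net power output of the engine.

T_C = 49 °C → 49 + 273.15 = 322.15 K.
Since the cycle is reversible, η = 1 − T_C/T_H = 1 − 322.15/1848.00 = 0.8257.
W = η·Q_H = 0.8257 × 7310 = 6040 W.

Ẇ ≈ 6040 W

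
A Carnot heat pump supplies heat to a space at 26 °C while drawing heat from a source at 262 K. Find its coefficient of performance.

T_H = 26 °C → 26 + 273.15 = 299.15 K.
For a reversible heat pump, COP_HP = T_H/(T_H − T_C) = 299.15/(299.15 − 262.00) = 8.05.

COP_HP ≈ 8.05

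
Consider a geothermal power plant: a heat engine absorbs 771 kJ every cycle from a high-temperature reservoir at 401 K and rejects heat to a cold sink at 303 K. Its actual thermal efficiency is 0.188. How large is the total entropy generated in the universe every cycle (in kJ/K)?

ΔS_univ ≈ 0.1435 kJ/K

W = η·Q_H = 0.188 × 771 = 144.9 kJ, so Q_C = Q_H − W = 626.1 kJ.
The hot reservoir loses entropy Q_H/T_H = 771/401.00 = 1.923 kJ/K; the cold reservoir gains Q_C/T_C = 626.1/303.00 = 2.066 kJ/K.
ΔS_univ = −Q_H/T_H + Q_C/T_C = 0.1435 kJ/K (> 0, since η = 0.188 < η_Carnot = 0.244).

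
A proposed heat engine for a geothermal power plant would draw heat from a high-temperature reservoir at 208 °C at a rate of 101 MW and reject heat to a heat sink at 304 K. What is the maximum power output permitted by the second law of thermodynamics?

T_H = 208 °C → 208 + 273.15 = 481.15 K.
The second-law ceiling is the Carnot efficiency, η_max = 1 − T_C/T_H = 1 − 304.00/481.15 = 0.3682.
W_max = η_max · Q_H = 0.3682 × 101 = 37.2 MW.

Ẇ_max ≈ 37.2 MW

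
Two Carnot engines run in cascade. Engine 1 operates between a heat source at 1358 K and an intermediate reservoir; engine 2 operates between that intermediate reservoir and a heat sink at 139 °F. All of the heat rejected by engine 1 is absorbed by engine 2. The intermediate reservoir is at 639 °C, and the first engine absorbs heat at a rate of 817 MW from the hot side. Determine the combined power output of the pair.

T_C = 139 °F → (139 − 32) × 5/9 = 59.44 °C = 332.59 K.
Two reversible stages in series are equivalent to a single Carnot engine between T_H and T_C, so η_total = 1 − T_C/T_H = 1 − 332.59/1358.00 = 0.7551.
W_total = η_total · Q_H = 0.7551 × 817 = 617 MW.

Ẇ_total ≈ 617 MW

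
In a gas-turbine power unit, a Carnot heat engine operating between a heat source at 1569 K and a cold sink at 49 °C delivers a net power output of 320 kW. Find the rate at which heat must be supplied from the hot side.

T_C = 49 °C → 49 + 273.15 = 322.15 K.
For a reversible engine, η = 1 − T_C/T_H = 1 − 322.15/1569.00 = 0.7947.
Q_H = W/η = 320/0.7947 = 403 kW.

Q̇_H ≈ 403 kW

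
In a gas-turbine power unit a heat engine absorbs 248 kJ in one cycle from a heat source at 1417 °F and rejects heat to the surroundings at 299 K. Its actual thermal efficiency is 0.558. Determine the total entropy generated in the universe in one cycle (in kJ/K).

ΔS_univ ≈ 0.129 kJ/K

T_H = 1417 °F → (1417 − 32) × 5/9 = 769.44 °C = 1042.59 K.
W = η·Q_H = 0.558 × 248 = 138.4 kJ, so Q_C = Q_H − W = 109.6 kJ.
Entropy balance on the reservoirs: −Q_H/T_H = -0.2379 kJ/K, +Q_C/T_C = 0.3666 kJ/K.
ΔS_univ = −Q_H/T_H + Q_C/T_C = 0.129 kJ/K (> 0, since η = 0.558 < η_Carnot = 0.713).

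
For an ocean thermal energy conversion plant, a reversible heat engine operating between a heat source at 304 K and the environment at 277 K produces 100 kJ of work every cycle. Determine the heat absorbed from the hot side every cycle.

Q_H ≈ 1130 kJ

η_rev = 1 − T_C/T_H = 1 − 277.00/304.00 = 0.0888.
Q_H = W/η = 100/0.0888 = 1130 kJ.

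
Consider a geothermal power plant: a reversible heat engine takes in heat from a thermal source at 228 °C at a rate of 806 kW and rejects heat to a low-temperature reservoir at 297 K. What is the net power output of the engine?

Ẇ ≈ 328 kW

T_H = 228 °C → 228 + 273.15 = 501.15 K.
η_rev = 1 − T_C/T_H = 1 − 297.00/501.15 = 0.4074.
W = η·Q_H = 0.4074 × 806 = 328 kW.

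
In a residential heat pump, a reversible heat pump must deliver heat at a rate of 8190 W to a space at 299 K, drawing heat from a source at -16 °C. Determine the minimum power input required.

T_C = -16 °C → -16 + 273.15 = 257.15 K.
For a reversible heat pump, COP_HP = T_H/(T_H − T_C) = 299.00/41.85 = 7.1446.
W = Q_H/COP_HP = 8190/7.1446 = 1150 W.

Ẇ_in ≈ 1150 W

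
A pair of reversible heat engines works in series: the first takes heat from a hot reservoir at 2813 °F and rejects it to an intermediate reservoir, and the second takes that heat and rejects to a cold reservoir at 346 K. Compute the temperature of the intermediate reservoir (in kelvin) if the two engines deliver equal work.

T_m ≈ 1082 K

T_H = 2813 °F → (2813 − 32) × 5/9 = 1545.00 °C = 1818.15 K.
For reversible stages Q_m = Q_H·(T_m/T_H). Setting W₁ = Q_H(1 − T_m/T_H) equal to W₂ = Q_m(1 − T_C/T_m) = Q_H·(T_m − T_C)/T_H gives T_H − T_m = T_m − T_C, so T_m = (T_H + T_C)/2 = (1818.15 + 346.00)/2 = 1082 K.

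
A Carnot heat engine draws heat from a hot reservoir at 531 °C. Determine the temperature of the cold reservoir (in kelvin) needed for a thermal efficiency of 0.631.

T_H = 531 °C → 531 + 273.15 = 804.15 K.
From η = 1 − T_C/T_H, T_C = T_H·(1 − η) = 804.15 × (1 − 0.631) = 296.7 K.

T_C ≈ 296.7 K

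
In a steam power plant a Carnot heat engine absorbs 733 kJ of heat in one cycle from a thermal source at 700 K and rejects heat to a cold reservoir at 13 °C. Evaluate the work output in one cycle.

W ≈ 433 kJ

T_C = 13 °C → 13 + 273.15 = 286.15 K.
The Carnot efficiency is η = 1 − T_C/T_H = 1 − 286.15/700.00 = 0.5912.
W = η·Q_H = 0.5912 × 733 = 433 kJ.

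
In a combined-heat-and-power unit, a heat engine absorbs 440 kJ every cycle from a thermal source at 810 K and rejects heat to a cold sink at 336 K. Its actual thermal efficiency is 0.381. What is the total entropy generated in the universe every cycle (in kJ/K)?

ΔS_univ ≈ 0.267 kJ/K

W = η·Q_H = 0.381 × 440 = 167.6 kJ, so Q_C = Q_H − W = 272.4 kJ.
Reservoir entropy changes: ΔS_H = −Q_H/T_H = −440/810.00 = -0.5432 kJ/K and ΔS_C = +Q_C/T_C = 272.4/336.00 = 0.8106 kJ/K.
ΔS_univ = −Q_H/T_H + Q_C/T_C = 0.267 kJ/K (> 0, since η = 0.381 < η_Carnot = 0.585).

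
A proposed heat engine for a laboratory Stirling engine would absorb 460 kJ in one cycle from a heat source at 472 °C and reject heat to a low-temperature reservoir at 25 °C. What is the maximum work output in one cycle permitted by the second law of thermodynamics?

W_max ≈ 276 kJ

T_H = 472 °C → 472 + 273.15 = 745.15 K.
T_C = 25 °C → 25 + 273.15 = 298.15 K.
No engine can exceed the Carnot limit: η_max = 1 − T_C/T_H = 1 − 298.15/745.15 = 0.5999.
W_max = η_max · Q_H = 0.5999 × 460 = 276 kJ.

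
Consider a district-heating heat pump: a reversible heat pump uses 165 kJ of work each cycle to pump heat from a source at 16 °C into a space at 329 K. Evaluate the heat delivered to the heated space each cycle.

Q_H ≈ 1362 kJ

T_C = 16 °C → 16 + 273.15 = 289.15 K.
For a reversible heat pump, COP_HP = T_H/(T_H − T_C) = 329.00/39.85 = 8.2560.
Q_H = COP_HP · W = 8.2560 × 165 = 1362 kJ.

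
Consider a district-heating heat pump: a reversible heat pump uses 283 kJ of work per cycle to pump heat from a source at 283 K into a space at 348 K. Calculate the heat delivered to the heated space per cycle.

Q_H ≈ 1520 kJ

For a reversible heat pump, COP_HP = T_H/(T_H − T_C) = 348.00/65.00 = 5.3538.
Q_H = COP_HP · W = 5.3538 × 283 = 1520 kJ.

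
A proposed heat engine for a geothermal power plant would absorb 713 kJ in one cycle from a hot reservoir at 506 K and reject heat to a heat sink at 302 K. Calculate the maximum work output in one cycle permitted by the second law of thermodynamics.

No engine can exceed the Carnot limit: η_max = 1 − T_C/T_H = 1 − 302.00/506.00 = 0.4032.
W_max = η_max · Q_H = 0.4032 × 713 = 287 kJ.

W_max ≈ 287 kJ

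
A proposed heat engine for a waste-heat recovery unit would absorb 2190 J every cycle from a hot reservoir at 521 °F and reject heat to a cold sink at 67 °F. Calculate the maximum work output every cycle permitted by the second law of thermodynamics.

W_max ≈ 1014 J

T_H = 521 °F → (521 − 32) × 5/9 = 271.67 °C = 544.82 K.
T_C = 67 °F → (67 − 32) × 5/9 = 19.44 °C = 292.59 K.
By the Carnot theorem, η_max = 1 − T_C/T_H = 1 − 292.59/544.82 = 0.4629.
W_max = η_max · Q_H = 0.4629 × 2190 = 1014 J.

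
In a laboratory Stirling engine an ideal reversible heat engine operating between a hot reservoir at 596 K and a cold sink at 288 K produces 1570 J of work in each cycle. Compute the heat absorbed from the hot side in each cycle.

Q_H ≈ 3040 J

Carnot efficiency: η = 1 − T_C/T_H = 1 − 288.00/596.00 = 0.5168.
Q_H = W/η = 1570/0.5168 = 3040 J.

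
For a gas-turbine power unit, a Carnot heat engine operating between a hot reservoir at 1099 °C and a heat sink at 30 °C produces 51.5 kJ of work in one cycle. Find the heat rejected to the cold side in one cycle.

T_H = 1099 °C → 1099 + 273.15 = 1372.15 K.
T_C = 30 °C → 30 + 273.15 = 303.15 K.
For a reversible engine, η = 1 − T_C/T_H = 1 − 303.15/1372.15 = 0.7791.
Since Q_C/Q_H = T_C/T_H and Q_H = W/η, Q_C = W·T_C/(T_H − T_C) = 51.5 × 303.15/1069.00 = 14.6 kJ.

Q_C ≈ 14.6 kJ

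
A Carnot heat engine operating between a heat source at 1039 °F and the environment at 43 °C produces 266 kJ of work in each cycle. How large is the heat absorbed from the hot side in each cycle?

T_H = 1039 °F → (1039 − 32) × 5/9 = 559.44 °C = 832.59 K.
T_C = 43 °C → 43 + 273.15 = 316.15 K.
Since the cycle is reversible, η = 1 − T_C/T_H = 1 − 316.15/832.59 = 0.6203.
Q_H = W/η = 266/0.6203 = 429 kJ.

Q_H ≈ 429 kJ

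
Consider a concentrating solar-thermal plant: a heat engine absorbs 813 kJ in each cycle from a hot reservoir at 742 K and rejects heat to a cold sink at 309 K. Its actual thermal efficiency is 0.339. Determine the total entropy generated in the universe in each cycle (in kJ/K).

ΔS_univ ≈ 0.6434 kJ/K

W = η·Q_H = 0.339 × 813 = 275.6 kJ, so Q_C = Q_H − W = 537.4 kJ.
Entropy balance on the reservoirs: −Q_H/T_H = -1.096 kJ/K, +Q_C/T_C = 1.739 kJ/K.
ΔS_univ = −Q_H/T_H + Q_C/T_C = 0.6434 kJ/K (> 0, since η = 0.339 < η_Carnot = 0.584).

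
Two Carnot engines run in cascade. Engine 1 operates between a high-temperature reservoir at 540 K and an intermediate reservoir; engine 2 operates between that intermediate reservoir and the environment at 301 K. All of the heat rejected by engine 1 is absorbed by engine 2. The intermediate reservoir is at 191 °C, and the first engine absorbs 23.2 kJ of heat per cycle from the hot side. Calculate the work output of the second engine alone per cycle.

W₂ ≈ 7.01 kJ

T_m = 191 °C → 191 + 273.15 = 464.15 K.
Heat entering the second stage: Q_m = Q_H·(T_m/T_H) = 23.2 × 464.15/540.00 = 19.9 kJ.
Second-stage efficiency η₂ = 1 − T_C/T_m = 1 − 301.00/464.15 = 0.3515, so W₂ = η₂·Q_m = 7.01 kJ.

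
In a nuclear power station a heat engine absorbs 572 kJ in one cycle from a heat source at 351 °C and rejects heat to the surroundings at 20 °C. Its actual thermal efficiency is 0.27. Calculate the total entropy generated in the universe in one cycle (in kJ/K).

ΔS_univ ≈ 0.508 kJ/K

T_H = 351 °C → 351 + 273.15 = 624.15 K.
T_C = 20 °C → 20 + 273.15 = 293.15 K.
W = η·Q_H = 0.27 × 572 = 154.4 kJ, so Q_C = Q_H − W = 417.6 kJ.
Entropy balance on the reservoirs: −Q_H/T_H = -0.9164 kJ/K, +Q_C/T_C = 1.424 kJ/K.
ΔS_univ = −Q_H/T_H + Q_C/T_C = 0.508 kJ/K (> 0, since η = 0.27 < η_Carnot = 0.530).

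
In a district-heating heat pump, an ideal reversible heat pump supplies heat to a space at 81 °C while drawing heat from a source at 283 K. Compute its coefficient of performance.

T_H = 81 °C → 81 + 273.15 = 354.15 K.
The Carnot heat-pump COP is COP_HP = T_H/(T_H − T_C) = 354.15/(354.15 − 283.00) = 4.98.

COP_HP ≈ 4.98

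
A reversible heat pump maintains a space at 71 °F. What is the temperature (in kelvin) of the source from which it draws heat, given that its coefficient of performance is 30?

T_H = 71 °F → (71 − 32) × 5/9 = 21.67 °C = 294.82 K.
COP_HP = T_H/(T_H − T_C) ⇒ T_C = T_H·(COP_HP − 1)/COP_HP = 294.82 × (30 − 1)/30 = 285 K.

T_C ≈ 285 K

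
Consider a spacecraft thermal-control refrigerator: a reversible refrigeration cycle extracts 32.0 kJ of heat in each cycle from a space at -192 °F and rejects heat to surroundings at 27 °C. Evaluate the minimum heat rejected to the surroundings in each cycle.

T_H = 27 °C → 27 + 273.15 = 300.15 K.
T_C = -192 °F → (-192 − 32) × 5/9 = -124.44 °C = 148.71 K.
For a reversible cycle Q_H/Q_C = T_H/T_C, so Q_H = Q_C·T_H/T_C = 32.0 × 300.15/148.71 = 64.59 kJ.

Q_H ≈ 64.59 kJ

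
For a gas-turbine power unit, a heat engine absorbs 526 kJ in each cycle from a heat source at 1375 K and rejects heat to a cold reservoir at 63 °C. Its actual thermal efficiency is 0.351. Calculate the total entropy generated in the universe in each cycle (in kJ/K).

T_C = 63 °C → 63 + 273.15 = 336.15 K.
W = η·Q_H = 0.351 × 526 = 184.6 kJ, so Q_C = Q_H − W = 341.4 kJ.
Reservoir entropy changes: ΔS_H = −Q_H/T_H = −526/1375.00 = -0.3825 kJ/K and ΔS_C = +Q_C/T_C = 341.4/336.15 = 1.016 kJ/K.
ΔS_univ = −Q_H/T_H + Q_C/T_C = 0.633 kJ/K (> 0, since η = 0.351 < η_Carnot = 0.756).

ΔS_univ ≈ 0.633 kJ/K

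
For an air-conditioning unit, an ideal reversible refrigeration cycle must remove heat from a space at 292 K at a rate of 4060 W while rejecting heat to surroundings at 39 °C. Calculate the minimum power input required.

T_H = 39 °C → 39 + 273.15 = 312.15 K.
COP_R = T_C/(T_H − T_C) = 292.00/20.15 = 14.4913.
W = Q_C/COP_R = 4060/14.4913 = 280 W.

Ẇ_in ≈ 280 W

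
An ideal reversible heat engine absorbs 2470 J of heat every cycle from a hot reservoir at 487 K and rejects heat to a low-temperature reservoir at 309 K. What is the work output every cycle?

Since the cycle is reversible, η = 1 − T_C/T_H = 1 − 309.00/487.00 = 0.3655.
W = η·Q_H = 0.3655 × 2470 = 903 J.

W ≈ 903 J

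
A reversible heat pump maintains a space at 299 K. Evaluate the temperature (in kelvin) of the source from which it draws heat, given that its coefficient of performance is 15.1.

T_C ≈ 279.2 K

COP_HP = T_H/(T_H − T_C) ⇒ T_C = T_H·(COP_HP − 1)/COP_HP = 299.00 × (15.1 − 1)/15.1 = 279.2 K.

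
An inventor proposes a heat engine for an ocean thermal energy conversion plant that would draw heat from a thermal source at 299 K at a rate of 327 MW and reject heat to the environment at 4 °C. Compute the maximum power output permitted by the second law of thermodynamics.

Ẇ_max ≈ 23.90 MW

T_C = 4 °C → 4 + 273.15 = 277.15 K.
The second-law ceiling is the Carnot efficiency, η_max = 1 − T_C/T_H = 1 − 277.15/299.00 = 0.0731.
W_max = η_max · Q_H = 0.0731 × 327 = 23.90 MW.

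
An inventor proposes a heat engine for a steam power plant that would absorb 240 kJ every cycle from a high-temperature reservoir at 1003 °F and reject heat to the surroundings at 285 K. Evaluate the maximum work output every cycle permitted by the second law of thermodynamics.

W_max ≈ 156 kJ

T_H = 1003 °F → (1003 − 32) × 5/9 = 539.44 °C = 812.59 K.
No engine can exceed the Carnot limit: η_max = 1 − T_C/T_H = 1 − 285.00/812.59 = 0.6493.
W_max = η_max · Q_H = 0.6493 × 240 = 156 kJ.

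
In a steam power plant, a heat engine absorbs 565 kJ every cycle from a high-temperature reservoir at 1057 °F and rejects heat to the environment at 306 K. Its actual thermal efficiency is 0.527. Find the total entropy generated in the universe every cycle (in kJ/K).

ΔS_univ ≈ 0.203 kJ/K

T_H = 1057 °F → (1057 − 32) × 5/9 = 569.44 °C = 842.59 K.
W = η·Q_H = 0.527 × 565 = 297.8 kJ, so Q_C = Q_H − W = 267.2 kJ.
Entropy balance on the reservoirs: −Q_H/T_H = -0.6705 kJ/K, +Q_C/T_C = 0.8733 kJ/K.
ΔS_univ = −Q_H/T_H + Q_C/T_C = 0.203 kJ/K (> 0, since η = 0.527 < η_Carnot = 0.637).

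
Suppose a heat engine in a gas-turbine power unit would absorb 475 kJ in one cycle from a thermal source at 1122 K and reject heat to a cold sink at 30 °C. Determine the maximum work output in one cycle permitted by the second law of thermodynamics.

W_max ≈ 347 kJ

T_C = 30 °C → 30 + 273.15 = 303.15 K.
By the Carnot theorem, η_max = 1 − T_C/T_H = 1 − 303.15/1122.00 = 0.7298.
W_max = η_max · Q_H = 0.7298 × 475 = 347 kJ.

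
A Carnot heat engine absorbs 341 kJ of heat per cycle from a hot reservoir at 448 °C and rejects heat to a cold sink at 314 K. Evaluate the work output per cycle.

W ≈ 193 kJ

T_H = 448 °C → 448 + 273.15 = 721.15 K.
For a reversible engine, η = 1 − T_C/T_H = 1 − 314.00/721.15 = 0.5646.
W = η·Q_H = 0.5646 × 341 = 193 kJ.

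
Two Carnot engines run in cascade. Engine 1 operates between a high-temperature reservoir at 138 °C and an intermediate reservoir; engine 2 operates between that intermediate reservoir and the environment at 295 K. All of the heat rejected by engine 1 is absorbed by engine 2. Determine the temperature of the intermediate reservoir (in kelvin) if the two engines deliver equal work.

T_m ≈ 353.1 K

T_H = 138 °C → 138 + 273.15 = 411.15 K.
For reversible stages Q_m = Q_H·(T_m/T_H). Setting W₁ = Q_H(1 − T_m/T_H) equal to W₂ = Q_m(1 − T_C/T_m) = Q_H·(T_m − T_C)/T_H gives T_H − T_m = T_m − T_C, so T_m = (T_H + T_C)/2 = (411.15 + 295.00)/2 = 353.1 K.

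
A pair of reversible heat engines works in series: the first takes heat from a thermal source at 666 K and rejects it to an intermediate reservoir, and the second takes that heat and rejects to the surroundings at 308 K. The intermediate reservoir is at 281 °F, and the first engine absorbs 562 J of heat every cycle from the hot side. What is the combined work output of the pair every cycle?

W_total ≈ 302.1 J

Two reversible stages in series are equivalent to a single Carnot engine between T_H and T_C, so η_total = 1 − T_C/T_H = 1 − 308.00/666.00 = 0.5375.
W_total = η_total · Q_H = 0.5375 × 562 = 302.1 J.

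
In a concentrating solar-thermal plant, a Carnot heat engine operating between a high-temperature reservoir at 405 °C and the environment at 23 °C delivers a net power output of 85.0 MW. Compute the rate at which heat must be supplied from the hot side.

T_H = 405 °C → 405 + 273.15 = 678.15 K.
T_C = 23 °C → 23 + 273.15 = 296.15 K.
For a reversible engine, η = 1 − T_C/T_H = 1 − 296.15/678.15 = 0.5633.
Q_H = W/η = 85.0/0.5633 = 151 MW.

Q̇_H ≈ 151 MW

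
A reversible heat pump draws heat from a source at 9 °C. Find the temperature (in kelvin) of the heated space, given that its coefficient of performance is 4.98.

T_H ≈ 353.0 K

T_C = 9 °C → 9 + 273.15 = 282.15 K.
COP_HP = T_H/(T_H − T_C) ⇒ T_H = T_C·COP_HP/(COP_HP − 1) = 282.15 × 4.98/(4.98 − 1) = 353.0 K.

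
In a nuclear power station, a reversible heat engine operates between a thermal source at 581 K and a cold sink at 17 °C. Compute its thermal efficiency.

T_C = 17 °C → 17 + 273.15 = 290.15 K.
Carnot efficiency: η = 1 − T_C/T_H = 1 − 290.15/581.00 = 0.501.

η ≈ 0.501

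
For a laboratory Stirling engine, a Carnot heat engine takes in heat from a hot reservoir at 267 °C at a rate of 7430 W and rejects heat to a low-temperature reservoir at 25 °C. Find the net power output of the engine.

T_H = 267 °C → 267 + 273.15 = 540.15 K.
T_C = 25 °C → 25 + 273.15 = 298.15 K.
η_rev = 1 − T_C/T_H = 1 − 298.15/540.15 = 0.4480.
W = η·Q_H = 0.4480 × 7430 = 3329 W.

Ẇ ≈ 3329 W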